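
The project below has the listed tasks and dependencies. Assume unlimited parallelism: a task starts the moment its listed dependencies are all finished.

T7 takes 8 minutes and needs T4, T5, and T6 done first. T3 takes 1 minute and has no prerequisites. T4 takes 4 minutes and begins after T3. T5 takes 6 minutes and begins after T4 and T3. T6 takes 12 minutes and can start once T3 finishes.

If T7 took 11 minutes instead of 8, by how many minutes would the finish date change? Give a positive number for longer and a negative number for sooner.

Actual critical path: T3→T6→T7 = 1+12+8 = 21 ⇒ 21 minutes.
T7 lies on that path, so at 11 minutes the path becomes 24 minutes.
That remains the longest chain; total 24 minutes.
Change in finish: 24 − 21 = +3 minutes.

3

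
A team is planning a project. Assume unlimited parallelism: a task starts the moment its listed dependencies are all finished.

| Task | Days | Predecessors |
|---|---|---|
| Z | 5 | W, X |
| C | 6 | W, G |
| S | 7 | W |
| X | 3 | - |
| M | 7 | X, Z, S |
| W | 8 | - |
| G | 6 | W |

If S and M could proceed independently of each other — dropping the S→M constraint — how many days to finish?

20

Original critical path: W→S→M = 8+7+7 = 22 ⇒ 22 days.
Without S→M, M's earliest start moves from 15 to 13.
The longest chain is now W→Z→M = 8+5+7 = 20, so the schedule takes 20 days.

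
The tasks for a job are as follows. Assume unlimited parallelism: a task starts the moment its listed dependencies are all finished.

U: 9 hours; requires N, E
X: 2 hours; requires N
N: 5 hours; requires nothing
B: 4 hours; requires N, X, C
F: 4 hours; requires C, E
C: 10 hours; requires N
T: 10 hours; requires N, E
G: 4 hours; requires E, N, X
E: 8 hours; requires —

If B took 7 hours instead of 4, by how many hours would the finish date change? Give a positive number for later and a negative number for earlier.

3

The binding path is N→C→B = 5+10+4 = 19; finish at 19 hours.
B lies on that path, so at 7 hours the path becomes 22 hours.
That remains the longest chain; total 22 hours.
Change in finish: 22 − 19 = +3 hours.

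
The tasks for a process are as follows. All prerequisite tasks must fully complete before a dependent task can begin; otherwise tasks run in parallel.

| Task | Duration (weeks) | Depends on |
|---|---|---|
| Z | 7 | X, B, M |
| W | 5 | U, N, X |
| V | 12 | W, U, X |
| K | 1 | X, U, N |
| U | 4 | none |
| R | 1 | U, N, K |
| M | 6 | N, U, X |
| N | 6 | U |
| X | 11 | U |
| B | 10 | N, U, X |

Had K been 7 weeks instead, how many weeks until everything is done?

As given, the longest chain is U→X→B→Z = 4+11+10+7 = 32, so the finish is 32 weeks.
K has 15 weeks of float (longest path through it is 17).
No other chain overtakes it, so the finish is 32 weeks.

32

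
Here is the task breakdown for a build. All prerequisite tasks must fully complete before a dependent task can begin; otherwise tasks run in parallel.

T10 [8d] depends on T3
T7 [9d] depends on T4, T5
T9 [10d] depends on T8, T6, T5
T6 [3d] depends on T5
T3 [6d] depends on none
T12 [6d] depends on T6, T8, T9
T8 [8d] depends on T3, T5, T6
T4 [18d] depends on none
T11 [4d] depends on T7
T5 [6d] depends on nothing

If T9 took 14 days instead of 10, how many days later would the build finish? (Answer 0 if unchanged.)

Actual critical path: T5→T6→T8→T9→T12 = 6+3+8+10+6 = 33 ⇒ 33 days.
T9 is on the critical path; changing it to 14 makes that path 37 days.
No other chain overtakes it, so the finish is 37 days.
Change in finish: 37 − 33 = +4 days.

4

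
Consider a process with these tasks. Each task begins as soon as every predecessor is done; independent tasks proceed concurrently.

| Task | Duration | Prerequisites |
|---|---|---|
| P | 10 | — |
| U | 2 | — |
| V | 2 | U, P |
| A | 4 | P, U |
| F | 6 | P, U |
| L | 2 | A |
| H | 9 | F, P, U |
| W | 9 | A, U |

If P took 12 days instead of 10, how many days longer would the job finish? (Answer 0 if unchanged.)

2

Actual critical path: P→F→H = 10+6+9 = 25 ⇒ 25 days.
Since P is critical, the +2 change carries straight to that chain (now 27 days).
That remains the longest chain; total 27 days.
Change in finish: 27 − 25 = +2 days.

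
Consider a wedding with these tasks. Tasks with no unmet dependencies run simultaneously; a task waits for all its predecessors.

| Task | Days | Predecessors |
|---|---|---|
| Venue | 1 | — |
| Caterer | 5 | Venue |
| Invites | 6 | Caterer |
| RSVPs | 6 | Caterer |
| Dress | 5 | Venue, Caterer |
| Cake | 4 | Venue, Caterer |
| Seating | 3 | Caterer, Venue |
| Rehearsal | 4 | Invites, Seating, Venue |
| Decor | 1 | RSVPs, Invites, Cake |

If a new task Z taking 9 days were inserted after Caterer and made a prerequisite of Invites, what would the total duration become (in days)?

Originally the project takes 16 days.
With Z inserted, Invites now waits for max(Caterer, Z).
New critical path: Venue→Caterer→Z→Invites→Rehearsal = 1+5+9+6+4 = 25 ⇒ 25 days.

25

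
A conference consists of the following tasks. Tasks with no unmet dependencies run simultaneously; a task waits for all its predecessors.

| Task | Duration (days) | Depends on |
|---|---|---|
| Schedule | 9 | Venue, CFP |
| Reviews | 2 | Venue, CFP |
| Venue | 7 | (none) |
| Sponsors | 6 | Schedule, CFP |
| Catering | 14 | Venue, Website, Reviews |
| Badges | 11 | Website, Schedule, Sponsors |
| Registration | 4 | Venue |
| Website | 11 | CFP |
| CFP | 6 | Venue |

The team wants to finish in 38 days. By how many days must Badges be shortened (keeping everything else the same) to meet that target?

1

Current finish: 39 days; target: 38.
Badges is on every critical path, so each day cut from Badges cuts the finish by one (this holds down to a finish of 38).
Need 39 − 38 = 1 day off Badges → Badges becomes 10 days, finish becomes 38.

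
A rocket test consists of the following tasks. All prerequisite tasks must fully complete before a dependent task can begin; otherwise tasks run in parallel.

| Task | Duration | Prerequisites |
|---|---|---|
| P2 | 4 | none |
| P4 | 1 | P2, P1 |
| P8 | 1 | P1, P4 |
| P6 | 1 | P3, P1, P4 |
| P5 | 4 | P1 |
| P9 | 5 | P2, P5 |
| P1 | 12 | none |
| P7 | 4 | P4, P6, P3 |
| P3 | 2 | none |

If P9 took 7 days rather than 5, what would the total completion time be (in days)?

As given, the longest chain is P1→P5→P9 = 12+4+5 = 21, so the finish is 21 days.
P9 is on the critical path; changing it to 7 makes that path 23 days.
No other chain overtakes it, so the finish is 23 days.

23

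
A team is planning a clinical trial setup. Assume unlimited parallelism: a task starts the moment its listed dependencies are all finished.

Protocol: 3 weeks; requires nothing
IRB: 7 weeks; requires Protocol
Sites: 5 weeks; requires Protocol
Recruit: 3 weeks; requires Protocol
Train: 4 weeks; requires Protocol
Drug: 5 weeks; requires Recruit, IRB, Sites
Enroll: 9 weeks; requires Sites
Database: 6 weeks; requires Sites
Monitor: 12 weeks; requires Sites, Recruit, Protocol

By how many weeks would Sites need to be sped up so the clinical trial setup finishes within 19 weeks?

1

Current finish: 20 weeks; target: 19.
Sites is on every critical path, so each week cut from Sites cuts the finish by one (this holds down to a finish of 18).
Need 20 − 19 = 1 week off Sites → Sites becomes 4 weeks, finish becomes 19.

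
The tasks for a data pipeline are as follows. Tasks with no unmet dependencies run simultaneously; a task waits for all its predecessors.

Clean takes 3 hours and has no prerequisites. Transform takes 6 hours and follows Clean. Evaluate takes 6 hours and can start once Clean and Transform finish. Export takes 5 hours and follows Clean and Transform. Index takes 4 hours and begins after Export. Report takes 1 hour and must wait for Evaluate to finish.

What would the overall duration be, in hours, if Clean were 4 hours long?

19

Actual critical path: Clean→Transform→Export→Index = 3+6+5+4 = 18 ⇒ 18 hours.
Clean is on the critical path; changing it to 4 makes that path 19 hours.
That remains the longest chain; total 19 hours.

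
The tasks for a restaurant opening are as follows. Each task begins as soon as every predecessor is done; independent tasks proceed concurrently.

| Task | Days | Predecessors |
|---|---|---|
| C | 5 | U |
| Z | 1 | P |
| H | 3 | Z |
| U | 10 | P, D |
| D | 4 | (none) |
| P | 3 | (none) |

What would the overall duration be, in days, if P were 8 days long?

Baseline: D→U→C = 4+10+5 = 19 → 19 days.
The longest path through P is only 18 days, so P has float 1.
The binding chain switches to P→U→C = 8+10+5 = 23; finish 23 days.

23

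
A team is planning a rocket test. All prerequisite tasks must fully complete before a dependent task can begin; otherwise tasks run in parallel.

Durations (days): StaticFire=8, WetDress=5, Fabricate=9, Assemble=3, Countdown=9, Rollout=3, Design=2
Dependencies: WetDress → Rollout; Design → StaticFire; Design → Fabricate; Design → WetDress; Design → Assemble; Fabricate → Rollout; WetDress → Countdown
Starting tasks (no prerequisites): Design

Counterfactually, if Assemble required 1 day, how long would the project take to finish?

16

Critical path before the change: Design→WetDress→Countdown = 2+5+9 = 16 giving 16 days.
Assemble has 11 days of float (longest path through it is 5).
No other chain overtakes it, so the finish is 16 days.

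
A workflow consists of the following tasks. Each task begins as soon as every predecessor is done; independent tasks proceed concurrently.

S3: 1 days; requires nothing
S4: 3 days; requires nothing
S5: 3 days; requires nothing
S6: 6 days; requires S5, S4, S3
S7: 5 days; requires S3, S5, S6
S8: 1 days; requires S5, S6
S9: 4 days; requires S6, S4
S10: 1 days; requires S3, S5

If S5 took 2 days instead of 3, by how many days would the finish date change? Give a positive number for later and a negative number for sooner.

0

Actual critical path: S5→S6→S7 = 3+6+5 = 14 ⇒ 14 days.
S5 is on the critical path; changing it to 2 makes that path 13 days.
New critical path: S4→S6→S7 = 3+6+5 = 14 ⇒ 14 days.
Change in finish: 14 − 14 = +0 days.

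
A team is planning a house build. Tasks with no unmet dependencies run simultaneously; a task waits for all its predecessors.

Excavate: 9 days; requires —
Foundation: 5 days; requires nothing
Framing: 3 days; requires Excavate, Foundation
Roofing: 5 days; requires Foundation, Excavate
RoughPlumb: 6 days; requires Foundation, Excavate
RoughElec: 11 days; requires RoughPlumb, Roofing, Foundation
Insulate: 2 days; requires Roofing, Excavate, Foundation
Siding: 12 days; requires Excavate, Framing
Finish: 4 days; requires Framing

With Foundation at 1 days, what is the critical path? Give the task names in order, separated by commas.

Excavate, RoughPlumb, RoughElec

The binding path is Excavate→RoughPlumb→RoughElec = 9+6+11 = 26; finish at 26 days.
Foundation has 4 days of float (longest path through it is 22).
That remains the longest chain; total 26 days.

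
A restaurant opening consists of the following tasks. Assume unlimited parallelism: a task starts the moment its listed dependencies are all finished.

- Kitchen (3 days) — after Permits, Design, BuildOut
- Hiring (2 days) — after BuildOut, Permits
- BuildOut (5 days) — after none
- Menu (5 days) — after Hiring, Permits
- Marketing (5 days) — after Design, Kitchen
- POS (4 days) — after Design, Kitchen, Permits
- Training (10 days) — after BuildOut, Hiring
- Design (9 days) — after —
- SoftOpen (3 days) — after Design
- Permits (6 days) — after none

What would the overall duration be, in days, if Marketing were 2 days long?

18

As given, the longest chain is Permits→Hiring→Training = 6+2+10 = 18, so the finish is 18 days.
Marketing has 1 day of float (longest path through it is 17).
That remains the longest chain; total 18 days.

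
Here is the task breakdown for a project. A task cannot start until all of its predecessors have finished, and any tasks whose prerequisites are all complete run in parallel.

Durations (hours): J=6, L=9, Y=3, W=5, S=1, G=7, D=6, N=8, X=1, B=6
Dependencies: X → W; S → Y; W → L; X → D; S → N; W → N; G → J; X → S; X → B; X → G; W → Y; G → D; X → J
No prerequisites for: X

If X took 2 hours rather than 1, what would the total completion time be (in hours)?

Baseline: X→W→L = 1+5+9 = 15 → 15 hours.
X is on the critical path; changing it to 2 makes that path 16 hours.
That remains the longest chain; total 16 hours.

16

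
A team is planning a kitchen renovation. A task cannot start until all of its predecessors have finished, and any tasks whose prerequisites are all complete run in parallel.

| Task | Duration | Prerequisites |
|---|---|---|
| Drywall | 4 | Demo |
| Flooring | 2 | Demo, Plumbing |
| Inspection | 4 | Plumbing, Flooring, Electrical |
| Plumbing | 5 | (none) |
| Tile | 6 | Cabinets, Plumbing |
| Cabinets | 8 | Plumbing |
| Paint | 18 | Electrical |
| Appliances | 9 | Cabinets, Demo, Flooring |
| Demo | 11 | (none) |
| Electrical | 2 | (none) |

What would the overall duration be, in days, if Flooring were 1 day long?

22

As given, the longest chain is Demo→Flooring→Appliances = 11+2+9 = 22, so the finish is 22 days.
Flooring is on the critical path; changing it to 1 makes that path 21 days.
Now Plumbing→Cabinets→Appliances = 5+8+9 = 22 is longest, so the finish becomes 22 days.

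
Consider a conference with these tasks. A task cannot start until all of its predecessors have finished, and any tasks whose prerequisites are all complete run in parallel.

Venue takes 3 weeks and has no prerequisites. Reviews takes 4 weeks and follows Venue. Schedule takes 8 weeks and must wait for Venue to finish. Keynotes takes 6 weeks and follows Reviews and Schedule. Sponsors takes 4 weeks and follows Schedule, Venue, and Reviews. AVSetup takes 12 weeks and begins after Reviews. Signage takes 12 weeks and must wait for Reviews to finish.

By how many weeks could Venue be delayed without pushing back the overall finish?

0

Critical path: Venue→Reviews→AVSetup = 3+4+12 = 19, so the finish is 19 weeks.
The longest chain containing Venue totals 19 weeks.
So Venue can slip 3 − 3 = 0 weeks.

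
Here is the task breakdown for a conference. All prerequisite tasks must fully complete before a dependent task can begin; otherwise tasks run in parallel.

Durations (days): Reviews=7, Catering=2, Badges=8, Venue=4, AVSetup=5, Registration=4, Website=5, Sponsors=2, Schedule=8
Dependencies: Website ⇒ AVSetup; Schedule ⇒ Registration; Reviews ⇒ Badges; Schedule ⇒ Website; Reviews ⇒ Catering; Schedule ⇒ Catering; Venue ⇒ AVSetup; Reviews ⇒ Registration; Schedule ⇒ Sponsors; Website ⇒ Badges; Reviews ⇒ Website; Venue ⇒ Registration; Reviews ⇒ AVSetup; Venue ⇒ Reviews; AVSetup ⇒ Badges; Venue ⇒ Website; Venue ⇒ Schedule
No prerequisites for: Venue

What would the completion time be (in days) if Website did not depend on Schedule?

Before: longest chain Venue→Schedule→Website→AVSetup→Badges = 4+8+5+5+8 = 30, finish 30.
Without Schedule→Website, Website's earliest start moves from 12 to 11.
After: Venue→Reviews→Website→AVSetup→Badges = 4+7+5+5+8 = 29 → 29 days.

29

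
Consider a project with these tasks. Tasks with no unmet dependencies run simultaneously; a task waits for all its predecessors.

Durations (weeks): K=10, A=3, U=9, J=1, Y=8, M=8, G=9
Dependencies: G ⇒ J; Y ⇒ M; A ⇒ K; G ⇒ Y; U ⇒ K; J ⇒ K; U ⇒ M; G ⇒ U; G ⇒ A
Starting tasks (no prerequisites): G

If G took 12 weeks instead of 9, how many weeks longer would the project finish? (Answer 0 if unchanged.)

3

Actual critical path: G→U→K = 9+9+10 = 28 ⇒ 28 weeks.
G is on the critical path; changing it to 12 makes that path 31 weeks.
The critical path is still G→U→K; finish is now 31 weeks.
Change in finish: 31 − 28 = +3 weeks.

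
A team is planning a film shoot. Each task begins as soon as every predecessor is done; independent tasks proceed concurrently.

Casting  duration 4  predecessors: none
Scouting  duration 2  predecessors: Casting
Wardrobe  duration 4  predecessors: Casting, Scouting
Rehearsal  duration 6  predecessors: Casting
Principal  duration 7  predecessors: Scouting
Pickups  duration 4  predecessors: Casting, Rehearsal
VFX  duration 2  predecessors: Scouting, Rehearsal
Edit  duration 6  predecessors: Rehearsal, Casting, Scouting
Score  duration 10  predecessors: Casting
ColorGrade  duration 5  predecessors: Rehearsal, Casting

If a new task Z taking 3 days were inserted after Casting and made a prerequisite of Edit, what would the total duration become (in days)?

Originally the film shoot takes 16 days.
With Z inserted, Edit now waits for max(Rehearsal, Casting, Scouting, Z).
New critical path: Casting→Rehearsal→Edit = 4+6+6 = 16 ⇒ 16 days.

16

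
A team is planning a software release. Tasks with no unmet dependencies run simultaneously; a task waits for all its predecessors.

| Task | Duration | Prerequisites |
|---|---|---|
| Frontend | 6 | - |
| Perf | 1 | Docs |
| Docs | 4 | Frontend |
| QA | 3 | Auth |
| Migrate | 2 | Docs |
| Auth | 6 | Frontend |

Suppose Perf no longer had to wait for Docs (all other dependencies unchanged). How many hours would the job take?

15

Before: longest chain Frontend→Auth→QA = 6+6+3 = 15, finish 15.
Without Docs→Perf, Perf's earliest start moves from 10 to 0.
After: Frontend→Auth→QA = 6+6+3 = 15 → 15 hours.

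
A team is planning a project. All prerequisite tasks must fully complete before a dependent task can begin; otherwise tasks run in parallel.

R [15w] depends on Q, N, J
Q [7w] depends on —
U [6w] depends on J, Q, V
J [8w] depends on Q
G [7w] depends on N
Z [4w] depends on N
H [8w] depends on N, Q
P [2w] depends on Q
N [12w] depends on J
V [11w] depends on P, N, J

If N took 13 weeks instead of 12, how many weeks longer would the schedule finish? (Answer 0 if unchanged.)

1

The binding path is Q→J→N→V→U = 7+8+12+11+6 = 44; finish at 44 weeks.
N lies on that path, so at 13 weeks the path becomes 45 weeks.
No other chain overtakes it, so the finish is 45 weeks.
Change in finish: 45 − 44 = +1 weeks.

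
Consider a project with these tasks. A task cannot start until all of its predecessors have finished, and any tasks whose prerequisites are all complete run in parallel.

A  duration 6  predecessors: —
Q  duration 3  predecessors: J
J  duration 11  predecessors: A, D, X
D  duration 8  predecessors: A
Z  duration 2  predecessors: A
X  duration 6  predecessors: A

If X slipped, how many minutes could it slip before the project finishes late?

2

The longest chain is A→D→J→Q = 6+8+11+3 = 28; overall finish 28 minutes.
X finishes as early as 12 and must finish by 14.
Float = 28 − 26 = 2.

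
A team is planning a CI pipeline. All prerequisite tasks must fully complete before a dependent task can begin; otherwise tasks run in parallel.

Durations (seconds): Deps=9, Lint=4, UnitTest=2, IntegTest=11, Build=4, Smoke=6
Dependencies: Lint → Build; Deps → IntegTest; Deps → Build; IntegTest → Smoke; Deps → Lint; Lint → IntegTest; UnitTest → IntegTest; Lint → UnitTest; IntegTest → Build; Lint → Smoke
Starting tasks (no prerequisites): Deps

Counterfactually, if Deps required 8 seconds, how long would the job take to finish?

Critical path before the change: Deps→Lint→UnitTest→IntegTest→Smoke = 9+4+2+11+6 = 32 giving 32 seconds.
Deps lies on that path, so at 8 seconds the path becomes 31 seconds.
No other chain overtakes it, so the finish is 31 seconds.

31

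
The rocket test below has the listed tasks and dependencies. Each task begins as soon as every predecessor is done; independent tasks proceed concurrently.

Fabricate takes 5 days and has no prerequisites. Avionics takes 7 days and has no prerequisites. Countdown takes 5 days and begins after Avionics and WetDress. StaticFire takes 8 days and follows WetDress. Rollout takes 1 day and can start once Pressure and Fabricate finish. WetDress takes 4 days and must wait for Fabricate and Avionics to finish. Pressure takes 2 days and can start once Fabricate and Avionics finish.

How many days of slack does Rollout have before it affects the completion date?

9

Critical path: Avionics→WetDress→StaticFire = 7+4+8 = 19, so the finish is 19 days.
The longest chain containing Rollout totals 10 days.
So Rollout can slip 19 − 10 = 9 days.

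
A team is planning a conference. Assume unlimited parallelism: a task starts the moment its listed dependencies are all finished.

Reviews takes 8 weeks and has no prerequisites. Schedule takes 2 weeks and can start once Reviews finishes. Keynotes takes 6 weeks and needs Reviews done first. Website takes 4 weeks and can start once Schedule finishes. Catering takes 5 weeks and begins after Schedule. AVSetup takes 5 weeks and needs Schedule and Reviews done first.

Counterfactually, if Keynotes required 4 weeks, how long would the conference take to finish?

As given, the longest chain is Reviews→Schedule→Catering = 8+2+5 = 15, so the finish is 15 weeks.
The longest path through Keynotes is only 14 weeks, so Keynotes has float 1.
No other chain overtakes it, so the finish is 15 weeks.

15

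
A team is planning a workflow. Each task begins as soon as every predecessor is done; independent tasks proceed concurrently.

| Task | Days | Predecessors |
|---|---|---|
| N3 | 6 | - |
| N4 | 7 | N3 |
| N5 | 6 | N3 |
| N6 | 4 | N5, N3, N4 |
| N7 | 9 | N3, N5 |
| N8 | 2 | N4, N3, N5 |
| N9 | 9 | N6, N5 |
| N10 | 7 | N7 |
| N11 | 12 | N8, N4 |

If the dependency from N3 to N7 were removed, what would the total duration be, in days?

28

With the dependency in place, N3→N5→N7→N10 = 6+6+9+7 = 28 sets the finish at 28 days.
Dropping N3→N7 doesn't change N7's earliest start (12); another predecessor still binds.
The longest chain is now N3→N5→N7→N10 = 6+6+9+7 = 28, so the project takes 28 days.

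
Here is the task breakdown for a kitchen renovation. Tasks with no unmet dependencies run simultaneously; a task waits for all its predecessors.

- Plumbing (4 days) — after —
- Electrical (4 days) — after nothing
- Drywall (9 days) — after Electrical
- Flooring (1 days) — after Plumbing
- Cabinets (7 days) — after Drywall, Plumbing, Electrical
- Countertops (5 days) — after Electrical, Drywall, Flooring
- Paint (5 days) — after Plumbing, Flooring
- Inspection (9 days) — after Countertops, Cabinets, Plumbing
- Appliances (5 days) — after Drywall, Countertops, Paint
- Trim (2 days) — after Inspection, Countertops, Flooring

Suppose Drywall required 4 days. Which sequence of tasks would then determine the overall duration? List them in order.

Critical path before the change: Electrical→Drywall→Cabinets→Inspection→Trim = 4+9+7+9+2 = 31 giving 31 days.
Since Drywall is critical, the -5 change carries straight to that chain (now 26 days).
That remains the longest chain; total 26 days.

Electrical, Drywall, Cabinets, Inspection, Trim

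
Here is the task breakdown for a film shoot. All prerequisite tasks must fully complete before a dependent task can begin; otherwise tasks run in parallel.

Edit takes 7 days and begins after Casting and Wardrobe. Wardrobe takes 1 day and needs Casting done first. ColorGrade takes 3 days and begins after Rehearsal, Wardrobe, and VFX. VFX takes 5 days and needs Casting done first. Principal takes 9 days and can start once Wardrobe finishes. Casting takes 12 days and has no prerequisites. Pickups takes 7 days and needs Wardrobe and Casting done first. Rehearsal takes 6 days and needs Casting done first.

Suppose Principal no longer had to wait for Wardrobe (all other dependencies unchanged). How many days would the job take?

Original critical path: Casting→Wardrobe→Principal = 12+1+9 = 22 ⇒ 22 days.
Without Wardrobe→Principal, Principal's earliest start moves from 13 to 0.
New critical path: Casting→Rehearsal→ColorGrade = 12+6+3 = 21 ⇒ 21 days.

21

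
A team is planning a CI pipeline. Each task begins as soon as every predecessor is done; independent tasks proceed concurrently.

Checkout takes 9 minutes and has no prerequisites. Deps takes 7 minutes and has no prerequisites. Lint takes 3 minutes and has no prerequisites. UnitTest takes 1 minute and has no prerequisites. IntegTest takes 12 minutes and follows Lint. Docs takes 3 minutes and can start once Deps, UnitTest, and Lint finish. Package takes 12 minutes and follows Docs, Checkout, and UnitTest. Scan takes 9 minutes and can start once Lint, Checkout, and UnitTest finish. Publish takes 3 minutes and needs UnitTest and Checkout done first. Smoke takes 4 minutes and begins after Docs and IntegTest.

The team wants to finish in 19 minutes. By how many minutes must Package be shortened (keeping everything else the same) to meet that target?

Current finish: 22 minutes; target: 19.
Package is on every critical path, so each minute cut from Package cuts the finish by one (this holds down to a finish of 19).
Need 22 − 19 = 3 minutes off Package → Package becomes 9 minutes, finish becomes 19.

3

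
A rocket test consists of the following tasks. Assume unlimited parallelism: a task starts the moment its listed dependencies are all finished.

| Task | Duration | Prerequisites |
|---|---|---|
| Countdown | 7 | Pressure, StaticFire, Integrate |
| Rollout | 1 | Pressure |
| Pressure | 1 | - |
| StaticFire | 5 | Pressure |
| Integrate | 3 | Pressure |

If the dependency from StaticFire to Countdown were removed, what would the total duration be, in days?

11

With the dependency in place, Pressure→StaticFire→Countdown = 1+5+7 = 13 sets the finish at 13 days.
Without StaticFire→Countdown, Countdown's earliest start moves from 6 to 4.
New critical path: Pressure→Integrate→Countdown = 1+3+7 = 11 ⇒ 11 days.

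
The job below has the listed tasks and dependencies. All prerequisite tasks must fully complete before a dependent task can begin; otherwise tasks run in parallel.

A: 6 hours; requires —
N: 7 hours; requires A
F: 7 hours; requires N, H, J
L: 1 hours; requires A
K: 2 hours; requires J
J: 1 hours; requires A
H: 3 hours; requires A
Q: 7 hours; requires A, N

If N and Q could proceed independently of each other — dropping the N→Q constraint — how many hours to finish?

20

Before: longest chain A→N→Q = 6+7+7 = 20, finish 20.
Without N→Q, Q's earliest start moves from 13 to 6.
The longest chain is now A→N→F = 6+7+7 = 20, so the project takes 20 hours.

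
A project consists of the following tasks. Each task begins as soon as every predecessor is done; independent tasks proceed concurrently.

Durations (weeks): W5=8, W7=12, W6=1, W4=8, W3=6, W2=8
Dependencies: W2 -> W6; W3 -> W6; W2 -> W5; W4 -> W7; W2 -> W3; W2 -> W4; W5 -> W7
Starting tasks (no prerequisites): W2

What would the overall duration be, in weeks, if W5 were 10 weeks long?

Actual critical path: W2→W5→W7 = 8+8+12 = 28 ⇒ 28 weeks.
W5 lies on that path, so at 10 weeks the path becomes 30 weeks.
The critical path is still W2→W5→W7; finish is now 30 weeks.

30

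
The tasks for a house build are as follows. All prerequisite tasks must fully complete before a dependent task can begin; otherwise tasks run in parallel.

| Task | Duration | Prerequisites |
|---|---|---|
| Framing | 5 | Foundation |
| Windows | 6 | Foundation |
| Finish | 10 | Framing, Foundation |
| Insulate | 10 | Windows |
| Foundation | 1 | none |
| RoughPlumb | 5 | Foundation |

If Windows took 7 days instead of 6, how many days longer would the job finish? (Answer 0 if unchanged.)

As given, the longest chain is Foundation→Windows→Insulate = 1+6+10 = 17, so the finish is 17 days.
Windows lies on that path, so at 7 days the path becomes 18 days.
No other chain overtakes it, so the finish is 18 days.
Change in finish: 18 − 17 = +1 days.

1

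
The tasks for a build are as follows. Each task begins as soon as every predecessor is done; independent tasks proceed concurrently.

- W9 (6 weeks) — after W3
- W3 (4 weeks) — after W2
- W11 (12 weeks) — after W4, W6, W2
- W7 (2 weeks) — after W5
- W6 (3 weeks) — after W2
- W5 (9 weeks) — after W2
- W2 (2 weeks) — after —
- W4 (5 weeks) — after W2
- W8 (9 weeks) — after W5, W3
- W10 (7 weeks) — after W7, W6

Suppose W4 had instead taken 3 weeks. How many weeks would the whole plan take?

20

Actual critical path: W2→W5→W7→W10 = 2+9+2+7 = 20 ⇒ 20 weeks.
W4 has 1 week of float (longest path through it is 19).
No other chain overtakes it, so the finish is 20 weeks.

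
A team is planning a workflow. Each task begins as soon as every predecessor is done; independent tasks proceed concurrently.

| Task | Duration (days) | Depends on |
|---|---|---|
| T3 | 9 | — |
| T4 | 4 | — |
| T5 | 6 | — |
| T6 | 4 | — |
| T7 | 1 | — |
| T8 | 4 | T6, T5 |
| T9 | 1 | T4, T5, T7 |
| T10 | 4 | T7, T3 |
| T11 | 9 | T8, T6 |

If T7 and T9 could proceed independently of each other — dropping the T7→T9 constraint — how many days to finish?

19

With the dependency in place, T5→T8→T11 = 6+4+9 = 19 sets the finish at 19 days.
Dropping T7→T9 doesn't change T9's earliest start (6); another predecessor still binds.
The longest chain is now T5→T8→T11 = 6+4+9 = 19, so the plan takes 19 days.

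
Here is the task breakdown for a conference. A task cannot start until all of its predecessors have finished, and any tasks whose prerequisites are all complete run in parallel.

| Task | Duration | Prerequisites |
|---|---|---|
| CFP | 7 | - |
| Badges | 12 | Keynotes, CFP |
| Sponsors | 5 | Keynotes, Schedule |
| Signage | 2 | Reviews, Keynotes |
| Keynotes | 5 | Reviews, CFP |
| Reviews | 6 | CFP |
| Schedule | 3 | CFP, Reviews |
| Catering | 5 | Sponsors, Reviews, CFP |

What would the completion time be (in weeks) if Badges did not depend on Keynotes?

Before: longest chain CFP→Reviews→Keynotes→Badges = 7+6+5+12 = 30, finish 30.
Without Keynotes→Badges, Badges's earliest start moves from 18 to 7.
After: CFP→Reviews→Keynotes→Sponsors→Catering = 7+6+5+5+5 = 28 → 28 weeks.

28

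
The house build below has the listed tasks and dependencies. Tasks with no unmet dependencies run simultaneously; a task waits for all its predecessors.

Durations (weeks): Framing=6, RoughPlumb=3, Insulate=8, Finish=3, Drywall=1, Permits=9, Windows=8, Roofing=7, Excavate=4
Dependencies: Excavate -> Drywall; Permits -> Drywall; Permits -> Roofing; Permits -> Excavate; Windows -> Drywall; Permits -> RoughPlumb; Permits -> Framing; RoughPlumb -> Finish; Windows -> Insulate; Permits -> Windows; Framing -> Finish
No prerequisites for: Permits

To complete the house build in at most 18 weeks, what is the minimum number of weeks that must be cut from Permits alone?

7

Current finish: 25 weeks; target: 18.
Permits is on every critical path, so each week cut from Permits cuts the finish by one (this holds down to a finish of 17).
Need 25 − 18 = 7 weeks off Permits → Permits becomes 2 weeks, finish becomes 18.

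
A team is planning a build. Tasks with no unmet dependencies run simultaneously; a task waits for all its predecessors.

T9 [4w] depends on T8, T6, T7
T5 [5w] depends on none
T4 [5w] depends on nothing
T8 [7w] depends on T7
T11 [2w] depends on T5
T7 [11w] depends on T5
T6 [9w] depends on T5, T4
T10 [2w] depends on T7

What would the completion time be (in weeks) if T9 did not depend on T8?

23

With the dependency in place, T5→T7→T8→T9 = 5+11+7+4 = 27 sets the finish at 27 weeks.
Without T8→T9, T9's earliest start moves from 23 to 16.
After: T5→T7→T8 = 5+11+7 = 23 → 23 weeks.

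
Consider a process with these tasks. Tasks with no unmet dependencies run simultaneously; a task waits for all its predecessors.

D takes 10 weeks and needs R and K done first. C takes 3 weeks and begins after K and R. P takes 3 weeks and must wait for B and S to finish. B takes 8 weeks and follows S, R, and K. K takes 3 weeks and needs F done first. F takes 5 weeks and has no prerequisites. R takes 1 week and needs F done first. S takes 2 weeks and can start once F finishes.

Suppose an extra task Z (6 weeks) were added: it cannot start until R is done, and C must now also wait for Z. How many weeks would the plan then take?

19

Originally the plan takes 19 weeks.
With Z inserted, C now waits for max(K, R, Z).
New critical path: F→K→B→P = 5+3+8+3 = 19 ⇒ 19 weeks.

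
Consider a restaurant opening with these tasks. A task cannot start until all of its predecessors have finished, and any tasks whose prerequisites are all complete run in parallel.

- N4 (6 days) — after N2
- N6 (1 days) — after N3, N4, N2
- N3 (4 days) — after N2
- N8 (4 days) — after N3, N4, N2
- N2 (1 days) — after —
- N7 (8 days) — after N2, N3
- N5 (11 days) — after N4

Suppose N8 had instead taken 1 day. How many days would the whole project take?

18

Baseline: N2→N4→N5 = 1+6+11 = 18 → 18 days.
N8 is off the critical path — its longest chain is 11 days, giving 7 of slack.
No other chain overtakes it, so the finish is 18 days.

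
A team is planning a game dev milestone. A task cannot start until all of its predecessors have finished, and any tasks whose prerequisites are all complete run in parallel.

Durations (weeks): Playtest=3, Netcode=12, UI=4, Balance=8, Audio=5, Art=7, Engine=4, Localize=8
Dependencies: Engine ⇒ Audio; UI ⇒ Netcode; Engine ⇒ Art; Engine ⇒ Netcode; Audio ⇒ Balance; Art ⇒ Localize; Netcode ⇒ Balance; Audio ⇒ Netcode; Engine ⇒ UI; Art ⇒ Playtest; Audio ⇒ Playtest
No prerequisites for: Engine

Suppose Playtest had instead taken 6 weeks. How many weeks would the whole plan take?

Actual critical path: Engine→Audio→Netcode→Balance = 4+5+12+8 = 29 ⇒ 29 weeks.
Playtest is off the critical path — its longest chain is 14 weeks, giving 15 of slack.
No other chain overtakes it, so the finish is 29 weeks.

29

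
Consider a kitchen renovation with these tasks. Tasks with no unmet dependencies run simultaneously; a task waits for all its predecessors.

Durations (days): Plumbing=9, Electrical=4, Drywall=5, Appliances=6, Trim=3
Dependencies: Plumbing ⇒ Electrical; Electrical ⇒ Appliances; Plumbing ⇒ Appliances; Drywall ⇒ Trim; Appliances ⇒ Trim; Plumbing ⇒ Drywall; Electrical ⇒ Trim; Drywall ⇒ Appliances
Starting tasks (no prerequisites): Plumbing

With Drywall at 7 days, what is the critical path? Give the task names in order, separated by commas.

Plumbing, Drywall, Appliances, Trim

Baseline: Plumbing→Drywall→Appliances→Trim = 9+5+6+3 = 23 → 23 days.
Drywall is on the critical path; changing it to 7 makes that path 25 days.
That remains the longest chain; total 25 days.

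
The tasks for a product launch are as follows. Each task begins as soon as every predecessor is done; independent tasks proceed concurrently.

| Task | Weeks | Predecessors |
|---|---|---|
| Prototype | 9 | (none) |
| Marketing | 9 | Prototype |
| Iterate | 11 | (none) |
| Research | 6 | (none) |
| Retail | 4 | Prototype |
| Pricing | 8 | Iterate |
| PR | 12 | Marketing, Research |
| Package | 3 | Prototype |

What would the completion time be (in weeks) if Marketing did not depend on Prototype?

With the dependency in place, Prototype→Marketing→PR = 9+9+12 = 30 sets the finish at 30 weeks.
Without Prototype→Marketing, Marketing's earliest start moves from 9 to 0.
The longest chain is now Marketing→PR = 9+12 = 21, so the job takes 21 weeks.

21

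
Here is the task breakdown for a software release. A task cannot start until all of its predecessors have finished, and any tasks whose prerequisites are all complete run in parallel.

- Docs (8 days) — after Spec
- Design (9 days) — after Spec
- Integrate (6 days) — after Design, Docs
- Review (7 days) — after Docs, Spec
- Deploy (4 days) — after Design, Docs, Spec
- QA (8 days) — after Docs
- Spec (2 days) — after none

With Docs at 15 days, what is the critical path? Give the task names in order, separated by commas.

Spec, Docs, QA

The binding path is Spec→Docs→QA = 2+8+8 = 18; finish at 18 days.
Since Docs is critical, the +7 change carries straight to that chain (now 25 days).
No other chain overtakes it, so the finish is 25 days.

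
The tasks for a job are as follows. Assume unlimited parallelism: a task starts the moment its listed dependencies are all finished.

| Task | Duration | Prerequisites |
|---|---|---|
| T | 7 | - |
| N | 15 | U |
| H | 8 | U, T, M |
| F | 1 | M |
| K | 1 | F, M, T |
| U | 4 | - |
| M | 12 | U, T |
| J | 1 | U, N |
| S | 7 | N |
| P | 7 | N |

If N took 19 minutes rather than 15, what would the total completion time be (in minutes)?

30

Critical path before the change: T→M→H = 7+12+8 = 27 giving 27 minutes.
N has 1 minute of float (longest path through it is 26).
The binding chain switches to U→N→P = 4+19+7 = 30; finish 30 minutes.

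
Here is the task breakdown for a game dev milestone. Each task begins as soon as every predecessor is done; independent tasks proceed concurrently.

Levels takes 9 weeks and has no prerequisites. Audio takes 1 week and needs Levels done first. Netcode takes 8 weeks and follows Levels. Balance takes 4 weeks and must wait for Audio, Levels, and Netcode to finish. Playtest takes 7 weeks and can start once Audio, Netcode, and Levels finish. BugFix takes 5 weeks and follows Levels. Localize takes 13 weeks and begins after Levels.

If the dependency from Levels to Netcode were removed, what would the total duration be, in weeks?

Original critical path: Levels→Netcode→Playtest = 9+8+7 = 24 ⇒ 24 weeks.
Without Levels→Netcode, Netcode's earliest start moves from 9 to 0.
After: Levels→Localize = 9+13 = 22 → 22 weeks.

22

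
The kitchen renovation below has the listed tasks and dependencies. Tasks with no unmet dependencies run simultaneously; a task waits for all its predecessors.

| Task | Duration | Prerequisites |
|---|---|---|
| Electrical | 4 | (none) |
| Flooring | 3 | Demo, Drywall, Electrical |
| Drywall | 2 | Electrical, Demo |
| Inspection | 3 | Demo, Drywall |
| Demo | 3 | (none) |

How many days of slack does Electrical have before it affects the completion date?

0

The longest chain is Electrical→Drywall→Flooring = 4+2+3 = 9; overall finish 9 days.
Longest path through Electrical: 9 days (earliest finish 4, latest finish 4).
Float = 9 − 9 = 0.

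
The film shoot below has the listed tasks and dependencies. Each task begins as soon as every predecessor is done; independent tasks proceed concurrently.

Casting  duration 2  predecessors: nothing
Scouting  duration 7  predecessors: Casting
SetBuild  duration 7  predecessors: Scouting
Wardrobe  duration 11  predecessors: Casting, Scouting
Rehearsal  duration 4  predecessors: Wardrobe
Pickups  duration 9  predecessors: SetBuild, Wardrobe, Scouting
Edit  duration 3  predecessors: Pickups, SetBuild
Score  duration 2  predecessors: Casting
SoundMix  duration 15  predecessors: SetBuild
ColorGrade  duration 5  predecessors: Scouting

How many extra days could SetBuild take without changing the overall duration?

Casting→Scouting→Wardrobe→Pickups→Edit = 2+7+11+9+3 = 32 sets the makespan at 32 days.
SetBuild finishes as early as 16 and must finish by 17.
Slack of SetBuild = 10 − 9 = 1 day.

1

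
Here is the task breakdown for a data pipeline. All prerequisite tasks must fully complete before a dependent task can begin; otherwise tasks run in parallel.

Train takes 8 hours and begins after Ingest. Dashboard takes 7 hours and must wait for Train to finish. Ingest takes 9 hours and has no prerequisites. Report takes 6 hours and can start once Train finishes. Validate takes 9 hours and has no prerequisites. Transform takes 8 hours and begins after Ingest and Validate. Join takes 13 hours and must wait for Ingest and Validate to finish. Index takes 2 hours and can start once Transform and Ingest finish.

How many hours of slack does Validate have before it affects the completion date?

2

The longest chain is Ingest→Train→Dashboard = 9+8+7 = 24; overall finish 24 hours.
Validate finishes as early as 9 and must finish by 11.
Float = 24 − 22 = 2.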